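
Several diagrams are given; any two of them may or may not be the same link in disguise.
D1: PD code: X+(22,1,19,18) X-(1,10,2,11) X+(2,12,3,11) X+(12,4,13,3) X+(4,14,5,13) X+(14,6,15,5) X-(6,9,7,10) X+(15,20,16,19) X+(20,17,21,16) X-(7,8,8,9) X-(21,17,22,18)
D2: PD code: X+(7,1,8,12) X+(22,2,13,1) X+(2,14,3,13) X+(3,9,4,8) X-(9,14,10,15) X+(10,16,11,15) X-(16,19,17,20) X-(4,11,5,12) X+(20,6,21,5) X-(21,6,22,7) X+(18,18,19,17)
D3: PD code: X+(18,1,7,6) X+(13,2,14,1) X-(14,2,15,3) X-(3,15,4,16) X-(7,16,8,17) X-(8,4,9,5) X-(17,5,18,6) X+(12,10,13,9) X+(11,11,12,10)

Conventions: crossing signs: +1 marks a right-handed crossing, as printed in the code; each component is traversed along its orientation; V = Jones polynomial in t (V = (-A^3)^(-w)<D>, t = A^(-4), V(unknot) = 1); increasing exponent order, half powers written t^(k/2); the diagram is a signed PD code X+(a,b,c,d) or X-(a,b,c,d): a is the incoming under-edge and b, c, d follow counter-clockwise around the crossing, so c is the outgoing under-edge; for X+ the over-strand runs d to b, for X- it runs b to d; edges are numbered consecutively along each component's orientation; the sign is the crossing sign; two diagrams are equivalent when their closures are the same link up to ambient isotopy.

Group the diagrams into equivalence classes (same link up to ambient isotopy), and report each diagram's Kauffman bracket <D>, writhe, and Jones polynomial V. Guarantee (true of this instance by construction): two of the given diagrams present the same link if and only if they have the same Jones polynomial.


grouping into links: {D1} | {D2} | {D3}
V(D1) = -t^(3/2) - 2t^(7/2) + t^(9/2) - t^(11/2) + t^(13/2)  (w +3, c 11, <D> = -A^-17 + A^-13 - A^-9 + 2A^-5 + A^3)
D2 (bracket A^-1 + A^7; 11 crossings at w = +3): V = -t^(1/2) - t^(5/2)
D3 (bracket A^-1 + A^7; 9 crossings at w = -1): V = -t^(-5/2) - t^(-1/2)
why: comparing 3 Jones polynomials yields 3 groups


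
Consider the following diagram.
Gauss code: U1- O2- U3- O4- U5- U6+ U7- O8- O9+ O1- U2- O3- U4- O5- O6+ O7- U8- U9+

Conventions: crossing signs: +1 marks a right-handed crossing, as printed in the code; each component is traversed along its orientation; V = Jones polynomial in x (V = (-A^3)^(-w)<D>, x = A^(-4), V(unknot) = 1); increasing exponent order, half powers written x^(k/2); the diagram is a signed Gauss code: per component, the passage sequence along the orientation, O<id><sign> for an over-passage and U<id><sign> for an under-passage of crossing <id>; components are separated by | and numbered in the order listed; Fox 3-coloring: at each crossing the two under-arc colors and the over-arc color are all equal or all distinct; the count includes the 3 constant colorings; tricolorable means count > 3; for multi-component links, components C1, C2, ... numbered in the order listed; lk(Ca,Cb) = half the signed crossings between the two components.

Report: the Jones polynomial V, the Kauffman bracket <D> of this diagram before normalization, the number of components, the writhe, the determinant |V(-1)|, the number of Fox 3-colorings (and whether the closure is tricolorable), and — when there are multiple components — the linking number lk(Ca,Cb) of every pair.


V(x) = -x^-7 + x^-6 - x^-5 + x^-4 + x^-2
bracket: -A^-7 - A + A^5 - A^9 + A^13, w = -5
1 component, writhe -5, over 9 crossings
det 5, colorings 3 of 3^9 — not tricolorable
observation: |V(-1)| = 5: so not tricolorable, since 3 does not divide 5


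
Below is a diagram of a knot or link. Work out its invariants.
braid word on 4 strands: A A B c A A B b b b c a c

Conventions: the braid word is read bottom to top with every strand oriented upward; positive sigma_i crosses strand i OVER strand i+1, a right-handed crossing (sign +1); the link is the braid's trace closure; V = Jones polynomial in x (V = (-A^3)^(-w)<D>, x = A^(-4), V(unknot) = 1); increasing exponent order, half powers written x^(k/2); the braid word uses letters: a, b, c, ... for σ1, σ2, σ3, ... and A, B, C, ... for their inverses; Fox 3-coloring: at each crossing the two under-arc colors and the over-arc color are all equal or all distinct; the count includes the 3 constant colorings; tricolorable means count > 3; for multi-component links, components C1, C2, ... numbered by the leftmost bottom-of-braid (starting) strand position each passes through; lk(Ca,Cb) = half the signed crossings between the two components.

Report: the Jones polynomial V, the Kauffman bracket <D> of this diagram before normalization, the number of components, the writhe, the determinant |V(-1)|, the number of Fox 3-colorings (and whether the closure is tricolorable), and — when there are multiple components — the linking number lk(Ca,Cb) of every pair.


V(x) = -x^-1 + 2 - x + 2x^2 - x^3 + x^4 - x^5
bracket: A^-17 - A^-13 + A^-9 - 2A^-5 + A^-1 - 2A^3 + A^7, w = +1
1 component, writhe +1, over 13 crossings
det 9, colorings 9 of 3^13 — tricolorable
observation: the span of V is 6, forcing >= 6 crossings in any diagram


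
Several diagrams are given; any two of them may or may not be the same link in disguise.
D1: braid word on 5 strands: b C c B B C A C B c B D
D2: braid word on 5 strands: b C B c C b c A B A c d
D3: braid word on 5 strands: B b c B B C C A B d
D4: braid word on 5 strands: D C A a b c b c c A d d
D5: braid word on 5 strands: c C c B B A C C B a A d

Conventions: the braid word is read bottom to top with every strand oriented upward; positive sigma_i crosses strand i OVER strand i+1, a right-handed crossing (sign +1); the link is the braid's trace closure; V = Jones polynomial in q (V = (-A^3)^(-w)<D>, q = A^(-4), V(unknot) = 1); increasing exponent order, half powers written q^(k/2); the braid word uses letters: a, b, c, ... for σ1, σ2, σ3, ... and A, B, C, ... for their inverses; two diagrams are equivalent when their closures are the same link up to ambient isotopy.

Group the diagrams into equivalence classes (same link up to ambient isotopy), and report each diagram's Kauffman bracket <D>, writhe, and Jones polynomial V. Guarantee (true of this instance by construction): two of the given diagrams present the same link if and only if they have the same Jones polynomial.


classes: {D1, D3, D5} | {D2} | {D4}
V(D1) = -q^-6 + q^-5 - q^-4 + 2q^-3 - q^-2 + q^-1  [12 crossings, <D> = A^-14 - A^-10 + 2A^-6 - A^-2 + A^2 - A^6, w = -6]
V(D2) = 1  (w 0, c 12, <D> = 1)
V(D3) = -q^-6 + q^-5 - q^-4 + 2q^-3 - q^-2 + q^-1  [10 crossings, <D> = A^-8 - A^-4 + 2 - A^4 + A^8 - A^12, w = -4]
V(D4) = q + q^3 - q^4  [12 crossings, <D> = -A^-4 + 1 + A^8, w = +4]
V(D5) = -q^-6 + q^-5 - q^-4 + 2q^-3 - q^-2 + q^-1  [12 crossings, <D> = A^-8 - A^-4 + 2 - A^4 + A^8 - A^12, w = -4]
insight: V(q) takes 3 values over 5 diagrams, fixing the grouping


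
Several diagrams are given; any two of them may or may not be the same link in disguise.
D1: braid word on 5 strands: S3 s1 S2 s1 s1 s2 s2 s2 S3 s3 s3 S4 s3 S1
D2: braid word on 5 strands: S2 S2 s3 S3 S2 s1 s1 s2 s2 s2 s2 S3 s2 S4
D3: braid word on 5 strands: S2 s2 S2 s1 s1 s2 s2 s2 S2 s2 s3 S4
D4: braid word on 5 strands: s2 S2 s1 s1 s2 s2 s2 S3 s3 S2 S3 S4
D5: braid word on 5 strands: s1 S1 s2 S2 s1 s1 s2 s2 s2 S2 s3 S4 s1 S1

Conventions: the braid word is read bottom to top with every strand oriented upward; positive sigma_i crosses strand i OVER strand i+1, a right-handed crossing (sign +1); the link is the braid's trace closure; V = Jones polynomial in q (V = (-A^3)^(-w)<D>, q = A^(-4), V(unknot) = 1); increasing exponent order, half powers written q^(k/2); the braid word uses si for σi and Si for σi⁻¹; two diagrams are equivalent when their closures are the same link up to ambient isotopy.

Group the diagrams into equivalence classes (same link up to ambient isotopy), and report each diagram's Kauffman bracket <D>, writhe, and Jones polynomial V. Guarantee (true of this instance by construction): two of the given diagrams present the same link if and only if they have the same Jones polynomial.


grouping into links: {D1, D2, D3, D4, D5}
V(D1) = q + 2q^3 + q^5  (w +4, c 14, <D> = A^-8 + 2 + A^8)
V(D2) = q + 2q^3 + q^5  (w +2, c 14, <D> = A^-14 + 2A^-6 + A^2)
D3 (bracket A^-8 + 2 + A^8; 12 crossings at w = +4): V = q + 2q^3 + q^5
V(D4) = q + 2q^3 + q^5  (w +2, c 12, <D> = A^-14 + 2A^-6 + A^2)
V(D5) = q + 2q^3 + q^5  (w +4, c 14, <D> = A^-8 + 2 + A^8)
why: all 5 diagrams share one V(q), hence one class


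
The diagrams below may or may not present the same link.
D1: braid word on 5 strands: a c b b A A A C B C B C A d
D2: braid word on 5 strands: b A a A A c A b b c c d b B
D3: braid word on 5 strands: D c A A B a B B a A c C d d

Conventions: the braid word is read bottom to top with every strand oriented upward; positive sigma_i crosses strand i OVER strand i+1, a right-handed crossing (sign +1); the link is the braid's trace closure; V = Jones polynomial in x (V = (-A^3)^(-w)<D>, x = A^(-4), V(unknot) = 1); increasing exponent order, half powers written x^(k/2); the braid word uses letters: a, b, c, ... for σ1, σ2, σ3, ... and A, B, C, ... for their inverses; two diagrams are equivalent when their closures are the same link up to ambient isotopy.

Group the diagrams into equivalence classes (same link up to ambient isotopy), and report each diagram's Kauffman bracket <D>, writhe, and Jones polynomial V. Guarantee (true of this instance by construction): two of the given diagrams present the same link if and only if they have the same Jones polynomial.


equivalence classes: {D1} | {D2} | {D3}
D1 (bracket A^-8 + 1 - A^4; 14 crossings at w = -4): V = -x^-4 + x^-3 + x^-1
V(D2) = -x^-2 + x^-1 - 1 + 3x - 2x^2 + 3x^3 - 2x^4 + x^5 - x^6  [14 crossings, <D> = -A^-12 + A^-8 - 2A^-4 + 3 - 2A^4 + 3A^8 - A^12 + A^16 - A^20, w = +4]
V(D3) = -x^-6 + x^-5 - x^-4 + 2x^-3 - x^-2 + x^-1  [14 crossings, <D> = A^-2 - A^2 + 2A^6 - A^10 + A^14 - A^18, w = -2]
key observation: 3 values of V(x) split the 3 diagrams


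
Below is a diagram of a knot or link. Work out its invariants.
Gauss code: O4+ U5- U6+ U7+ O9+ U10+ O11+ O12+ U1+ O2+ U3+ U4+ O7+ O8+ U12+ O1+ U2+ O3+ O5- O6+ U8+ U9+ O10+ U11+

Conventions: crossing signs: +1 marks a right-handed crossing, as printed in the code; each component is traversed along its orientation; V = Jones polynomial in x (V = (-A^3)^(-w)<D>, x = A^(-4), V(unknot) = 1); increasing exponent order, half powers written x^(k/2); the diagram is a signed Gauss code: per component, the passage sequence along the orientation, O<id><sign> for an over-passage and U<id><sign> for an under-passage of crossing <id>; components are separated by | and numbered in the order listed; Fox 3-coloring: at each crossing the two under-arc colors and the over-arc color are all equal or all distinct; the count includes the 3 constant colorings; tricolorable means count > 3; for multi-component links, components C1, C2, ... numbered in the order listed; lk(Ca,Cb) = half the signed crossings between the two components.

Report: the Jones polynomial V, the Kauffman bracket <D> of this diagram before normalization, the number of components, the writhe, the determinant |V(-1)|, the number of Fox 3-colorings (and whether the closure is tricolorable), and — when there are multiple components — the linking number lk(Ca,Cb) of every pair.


Jones polynomial: V(x) = x^4 + x^6 - x^10
<D> = -A^-10 + A^6 + A^14; writhe +10
components 1, writhe +10 (12 crossings)
3-colorings: 3 of 3^12, det 1 — not tricolorable
note: w = +10 (over 12 crossings) is diagram-only; (-A^3)^(-10) removes it from V


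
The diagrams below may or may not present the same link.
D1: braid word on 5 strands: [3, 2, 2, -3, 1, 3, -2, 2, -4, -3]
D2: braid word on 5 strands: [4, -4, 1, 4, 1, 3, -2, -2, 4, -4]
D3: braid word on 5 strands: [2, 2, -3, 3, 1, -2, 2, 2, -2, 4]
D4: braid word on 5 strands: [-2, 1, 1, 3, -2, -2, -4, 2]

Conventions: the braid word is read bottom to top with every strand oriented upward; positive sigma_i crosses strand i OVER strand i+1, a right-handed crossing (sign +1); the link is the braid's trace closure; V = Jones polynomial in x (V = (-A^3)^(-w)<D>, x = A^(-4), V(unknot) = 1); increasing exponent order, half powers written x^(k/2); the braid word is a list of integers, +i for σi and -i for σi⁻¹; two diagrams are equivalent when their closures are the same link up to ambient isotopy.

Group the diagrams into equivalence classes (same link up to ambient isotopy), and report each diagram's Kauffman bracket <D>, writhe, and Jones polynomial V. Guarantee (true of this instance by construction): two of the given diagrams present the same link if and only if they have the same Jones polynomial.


equivalence classes: {D1, D3} | {D2, D4}
D1 (bracket A^-6 + A^-2 + A^2 + A^6; 10 crossings at w = +2): V = 1 + x + x^2 + x^3
V(D2) = x^-2 + 2 + x^2  (w +2, c 10, <D> = A^-2 + 2A^6 + A^14)
V(D3) = 1 + x + x^2 + x^3  [10 crossings, <D> = 1 + A^4 + A^8 + A^12, w = +4]
D4 (bracket A^-8 + 2 + A^8; 8 crossings at w = 0): V = x^-2 + 2 + x^2
observation: comparing 4 Jones polynomials yields 2 groups


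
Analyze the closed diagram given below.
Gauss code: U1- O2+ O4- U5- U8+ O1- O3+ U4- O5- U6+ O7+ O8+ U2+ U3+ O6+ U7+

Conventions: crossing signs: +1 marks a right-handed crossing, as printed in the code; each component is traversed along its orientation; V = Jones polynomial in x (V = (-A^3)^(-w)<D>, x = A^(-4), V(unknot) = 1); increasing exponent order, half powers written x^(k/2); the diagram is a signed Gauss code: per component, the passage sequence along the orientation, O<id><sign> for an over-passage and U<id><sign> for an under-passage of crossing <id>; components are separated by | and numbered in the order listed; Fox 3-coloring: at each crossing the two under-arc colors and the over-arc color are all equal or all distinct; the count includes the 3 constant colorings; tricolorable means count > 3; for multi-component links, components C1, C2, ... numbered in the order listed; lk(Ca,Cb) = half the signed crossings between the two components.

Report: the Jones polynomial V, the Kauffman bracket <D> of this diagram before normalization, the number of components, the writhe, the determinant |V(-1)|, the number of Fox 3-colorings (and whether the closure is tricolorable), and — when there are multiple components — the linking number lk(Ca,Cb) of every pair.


V(x) = -x^-1 + 2 - x + 2x^2 - x^3 + x^4 - x^5
bracket: -A^-14 + A^-10 - A^-6 + 2A^-2 - A^2 + 2A^6 - A^10, w = +2
1 component, writhe +2, over 8 crossings
det 9, colorings 9 of 3^8 — tricolorable
observation: |V(-1)| = 9: so tricolorable, since 3 divides 9


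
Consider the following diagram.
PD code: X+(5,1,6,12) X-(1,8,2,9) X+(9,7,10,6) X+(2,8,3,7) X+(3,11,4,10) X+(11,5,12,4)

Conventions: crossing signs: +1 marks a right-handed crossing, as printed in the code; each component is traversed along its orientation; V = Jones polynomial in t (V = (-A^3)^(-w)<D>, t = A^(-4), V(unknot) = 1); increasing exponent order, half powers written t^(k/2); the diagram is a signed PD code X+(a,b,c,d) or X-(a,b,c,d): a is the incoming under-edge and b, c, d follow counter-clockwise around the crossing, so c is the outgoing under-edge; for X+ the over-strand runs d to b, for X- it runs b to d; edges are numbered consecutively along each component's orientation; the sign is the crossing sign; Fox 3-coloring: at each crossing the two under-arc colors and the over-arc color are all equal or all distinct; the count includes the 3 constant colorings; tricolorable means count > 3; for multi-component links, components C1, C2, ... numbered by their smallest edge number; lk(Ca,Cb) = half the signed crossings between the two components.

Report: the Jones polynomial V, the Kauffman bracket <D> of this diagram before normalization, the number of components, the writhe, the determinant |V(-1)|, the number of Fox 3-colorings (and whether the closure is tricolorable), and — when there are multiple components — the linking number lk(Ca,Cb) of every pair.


V = t + t^3 - t^4
<D> = -A^-4 + 1 + A^8 (w = +4)
1 component over 6 crossings, w = +4
9 Fox colorings among 3^6, |V(-1)| = 3: tricolorable
why: the span of V is 3, forcing >= 3 crossings in any diagram


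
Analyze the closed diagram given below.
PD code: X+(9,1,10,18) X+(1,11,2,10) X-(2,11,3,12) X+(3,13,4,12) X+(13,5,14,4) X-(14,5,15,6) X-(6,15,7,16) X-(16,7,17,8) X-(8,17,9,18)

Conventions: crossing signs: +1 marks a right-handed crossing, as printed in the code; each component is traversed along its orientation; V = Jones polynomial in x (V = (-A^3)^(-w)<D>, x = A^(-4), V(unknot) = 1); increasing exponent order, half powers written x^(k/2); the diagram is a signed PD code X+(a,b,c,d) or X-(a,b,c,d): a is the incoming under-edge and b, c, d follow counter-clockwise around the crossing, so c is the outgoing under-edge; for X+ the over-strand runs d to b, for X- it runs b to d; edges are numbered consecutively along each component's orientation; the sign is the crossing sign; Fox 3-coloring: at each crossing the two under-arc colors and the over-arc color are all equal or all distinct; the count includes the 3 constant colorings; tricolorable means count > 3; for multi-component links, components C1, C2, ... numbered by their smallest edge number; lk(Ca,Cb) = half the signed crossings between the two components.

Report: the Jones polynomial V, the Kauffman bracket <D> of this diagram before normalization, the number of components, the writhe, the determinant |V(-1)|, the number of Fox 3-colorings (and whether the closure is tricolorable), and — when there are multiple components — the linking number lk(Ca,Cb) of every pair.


V(x) = 1
bracket: -A^-3, w = -1
1 component, writhe -1, over 9 crossings
det 1, colorings 3 of 3^9 — not tricolorable
observation: det 1 = |V(-1)|; not divisible by 3, so not tricolorable


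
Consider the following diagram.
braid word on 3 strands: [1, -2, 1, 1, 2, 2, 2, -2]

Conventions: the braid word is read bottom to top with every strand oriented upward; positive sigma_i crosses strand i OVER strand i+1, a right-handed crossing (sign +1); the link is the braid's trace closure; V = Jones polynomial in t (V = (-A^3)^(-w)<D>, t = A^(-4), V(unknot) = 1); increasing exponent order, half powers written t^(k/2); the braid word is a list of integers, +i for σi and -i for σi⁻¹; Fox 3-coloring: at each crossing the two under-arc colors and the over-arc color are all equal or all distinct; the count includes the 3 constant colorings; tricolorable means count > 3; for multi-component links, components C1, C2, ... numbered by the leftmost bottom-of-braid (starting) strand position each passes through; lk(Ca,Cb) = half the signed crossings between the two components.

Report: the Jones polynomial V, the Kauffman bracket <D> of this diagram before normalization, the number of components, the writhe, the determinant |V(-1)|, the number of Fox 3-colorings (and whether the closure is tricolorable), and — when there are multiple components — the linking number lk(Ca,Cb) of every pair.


Jones polynomial: V(t) = t - t^2 + 2t^3 - t^4 + t^5 - t^6
<D> = -A^-12 + A^-8 - A^-4 + 2 - A^4 + A^8; writhe +4
components 1, writhe +4 (8 crossings)
3-colorings: 3 of 3^8, det 7 — not tricolorable
note: w = +4 shifts under R1 moves; the (-A^3)^(-4) factor cancels that in V


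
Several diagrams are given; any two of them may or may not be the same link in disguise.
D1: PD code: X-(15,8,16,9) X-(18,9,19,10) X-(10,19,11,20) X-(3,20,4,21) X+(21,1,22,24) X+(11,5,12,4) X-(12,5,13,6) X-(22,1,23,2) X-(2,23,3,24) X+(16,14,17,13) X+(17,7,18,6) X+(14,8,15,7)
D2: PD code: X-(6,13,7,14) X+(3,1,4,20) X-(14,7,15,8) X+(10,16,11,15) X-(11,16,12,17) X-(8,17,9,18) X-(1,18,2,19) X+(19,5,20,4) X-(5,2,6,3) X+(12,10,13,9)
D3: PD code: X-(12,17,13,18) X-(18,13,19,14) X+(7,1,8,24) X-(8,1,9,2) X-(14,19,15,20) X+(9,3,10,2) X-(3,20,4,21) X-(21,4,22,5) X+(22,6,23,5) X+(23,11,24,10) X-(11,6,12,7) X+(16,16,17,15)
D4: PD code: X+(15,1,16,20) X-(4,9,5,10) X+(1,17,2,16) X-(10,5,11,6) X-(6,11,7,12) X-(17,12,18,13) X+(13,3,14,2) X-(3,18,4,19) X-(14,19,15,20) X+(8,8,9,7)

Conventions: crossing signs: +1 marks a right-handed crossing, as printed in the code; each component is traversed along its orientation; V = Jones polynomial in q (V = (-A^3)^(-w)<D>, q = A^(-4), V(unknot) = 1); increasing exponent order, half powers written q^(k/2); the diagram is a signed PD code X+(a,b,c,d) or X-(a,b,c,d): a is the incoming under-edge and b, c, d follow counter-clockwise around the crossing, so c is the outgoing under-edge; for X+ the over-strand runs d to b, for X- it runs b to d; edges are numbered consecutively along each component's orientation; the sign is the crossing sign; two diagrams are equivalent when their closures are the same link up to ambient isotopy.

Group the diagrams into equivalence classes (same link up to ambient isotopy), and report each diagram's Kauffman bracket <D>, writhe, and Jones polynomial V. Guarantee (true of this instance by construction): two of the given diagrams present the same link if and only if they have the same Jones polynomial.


equivalence classes: {D1} | {D2, D3, D4}
D1 (bracket A^-6; 12 crossings at w = -2): V = 1
D2 (bracket A^-10 - A^-6 + 2A^-2 - 3A^2 + 3A^6 - 2A^10 + 2A^14 - A^18; 10 crossings at w = -2): V = -q^-6 + 2q^-5 - 2q^-4 + 3q^-3 - 3q^-2 + 2q^-1 - 1 + q
V(D3) = -q^-6 + 2q^-5 - 2q^-4 + 3q^-3 - 3q^-2 + 2q^-1 - 1 + q  [12 crossings, <D> = A^-10 - A^-6 + 2A^-2 - 3A^2 + 3A^6 - 2A^10 + 2A^14 - A^18, w = -2]
D4 (bracket A^-10 - A^-6 + 2A^-2 - 3A^2 + 3A^6 - 2A^10 + 2A^14 - A^18; 10 crossings at w = -2): V = -q^-6 + 2q^-5 - 2q^-4 + 3q^-3 - 3q^-2 + 2q^-1 - 1 + q
observation: comparing 4 Jones polynomials yields 2 groups


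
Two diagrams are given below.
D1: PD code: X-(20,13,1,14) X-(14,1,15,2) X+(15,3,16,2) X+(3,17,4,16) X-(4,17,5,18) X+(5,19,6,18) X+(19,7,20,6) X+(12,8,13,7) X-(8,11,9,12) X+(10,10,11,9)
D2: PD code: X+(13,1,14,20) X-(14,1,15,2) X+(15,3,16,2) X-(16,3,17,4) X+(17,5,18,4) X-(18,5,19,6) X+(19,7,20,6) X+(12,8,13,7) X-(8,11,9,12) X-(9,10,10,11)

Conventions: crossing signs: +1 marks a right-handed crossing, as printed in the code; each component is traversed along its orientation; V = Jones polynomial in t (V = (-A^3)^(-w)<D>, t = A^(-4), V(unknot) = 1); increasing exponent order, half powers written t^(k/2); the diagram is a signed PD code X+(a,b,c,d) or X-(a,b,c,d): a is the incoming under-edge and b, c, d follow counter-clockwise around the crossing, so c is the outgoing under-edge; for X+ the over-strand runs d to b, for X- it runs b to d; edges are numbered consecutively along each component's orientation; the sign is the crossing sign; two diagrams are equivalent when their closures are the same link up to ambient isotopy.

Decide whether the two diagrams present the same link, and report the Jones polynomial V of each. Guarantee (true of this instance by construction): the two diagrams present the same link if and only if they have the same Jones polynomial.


same link: yes
V(D1) = 1  [10 crossings, <D> = A^6, w = +2]
V(D2) = 1  (w 0, c 10, <D> = 1)
note: all 2 diagrams share one V(t), hence one class


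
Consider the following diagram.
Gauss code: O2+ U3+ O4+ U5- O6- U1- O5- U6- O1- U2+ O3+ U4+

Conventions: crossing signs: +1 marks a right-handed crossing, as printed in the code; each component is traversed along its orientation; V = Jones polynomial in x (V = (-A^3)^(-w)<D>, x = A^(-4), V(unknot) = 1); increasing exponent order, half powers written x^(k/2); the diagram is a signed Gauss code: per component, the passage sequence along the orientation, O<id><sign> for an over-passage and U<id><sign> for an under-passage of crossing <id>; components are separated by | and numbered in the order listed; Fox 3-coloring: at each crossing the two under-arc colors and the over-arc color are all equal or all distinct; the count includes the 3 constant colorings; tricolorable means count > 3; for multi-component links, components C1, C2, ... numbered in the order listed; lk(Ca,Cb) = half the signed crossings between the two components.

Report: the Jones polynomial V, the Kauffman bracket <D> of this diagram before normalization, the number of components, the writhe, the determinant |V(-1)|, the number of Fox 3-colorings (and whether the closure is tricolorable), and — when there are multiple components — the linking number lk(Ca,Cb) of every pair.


V(x) = -x^-3 + x^-2 - x^-1 + 3 - x + x^2 - x^3
bracket: -A^-12 + A^-8 - A^-4 + 3 - A^4 + A^8 - A^12, w = 0
1 component, writhe 0, over 6 crossings
det 9, colorings 27 of 3^6 — tricolorable
observation: w = 0 shifts under R1 moves; the (-A^3)^(0) factor cancels that in V


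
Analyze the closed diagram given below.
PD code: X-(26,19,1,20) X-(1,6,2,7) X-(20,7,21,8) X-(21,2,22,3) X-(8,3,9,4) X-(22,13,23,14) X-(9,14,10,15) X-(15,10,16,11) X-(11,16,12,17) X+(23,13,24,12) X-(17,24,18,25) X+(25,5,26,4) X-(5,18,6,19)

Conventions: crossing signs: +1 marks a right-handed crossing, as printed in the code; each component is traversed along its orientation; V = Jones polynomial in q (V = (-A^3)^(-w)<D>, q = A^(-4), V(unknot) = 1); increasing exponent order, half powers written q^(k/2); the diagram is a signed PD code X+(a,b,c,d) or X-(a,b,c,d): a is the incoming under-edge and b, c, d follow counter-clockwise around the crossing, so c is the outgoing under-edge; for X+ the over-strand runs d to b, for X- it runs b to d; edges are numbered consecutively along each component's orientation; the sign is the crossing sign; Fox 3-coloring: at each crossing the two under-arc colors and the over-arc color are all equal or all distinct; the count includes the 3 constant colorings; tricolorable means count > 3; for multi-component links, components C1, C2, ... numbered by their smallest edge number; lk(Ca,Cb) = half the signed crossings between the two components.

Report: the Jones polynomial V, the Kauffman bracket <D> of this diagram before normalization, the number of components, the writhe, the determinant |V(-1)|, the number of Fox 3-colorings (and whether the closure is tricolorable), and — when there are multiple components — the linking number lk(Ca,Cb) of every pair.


V(q) = q^-11 - 2q^-10 + 2q^-9 - 3q^-8 + 2q^-7 - 2q^-6 + 2q^-5 + q^-3
bracket: -A^-15 - 2A^-7 + 2A^-3 - 2A + 3A^5 - 2A^9 + 2A^13 - A^17, w = -9
1 component, writhe -9, over 13 crossings
det 15, colorings 9 of 3^13 — tricolorable
observation: w = -9 (over 13 crossings) is diagram-only; (-A^3)^(9) removes it from V


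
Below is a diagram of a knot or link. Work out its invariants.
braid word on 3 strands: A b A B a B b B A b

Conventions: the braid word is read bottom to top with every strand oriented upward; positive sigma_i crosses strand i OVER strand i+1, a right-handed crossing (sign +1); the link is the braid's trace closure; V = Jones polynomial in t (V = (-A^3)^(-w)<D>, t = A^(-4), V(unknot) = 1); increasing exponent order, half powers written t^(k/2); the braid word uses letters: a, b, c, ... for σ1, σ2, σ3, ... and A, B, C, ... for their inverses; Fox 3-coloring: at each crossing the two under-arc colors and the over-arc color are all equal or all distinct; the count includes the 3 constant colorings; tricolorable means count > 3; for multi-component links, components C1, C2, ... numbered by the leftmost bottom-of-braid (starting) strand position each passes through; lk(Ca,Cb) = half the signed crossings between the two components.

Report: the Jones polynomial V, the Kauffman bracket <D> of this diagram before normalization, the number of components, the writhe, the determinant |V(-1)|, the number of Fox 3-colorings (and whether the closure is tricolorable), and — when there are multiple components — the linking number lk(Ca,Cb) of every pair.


V(t) = -t^-5 + t^-4 - t^-3 + 2t^-2 - t^-1 + 2 - t
bracket: -A^-10 + 2A^-6 - A^-2 + 2A^2 - A^6 + A^10 - A^14, w = -2
1 component, writhe -2, over 10 crossings
det 9, colorings 9 of 3^10 — tricolorable
observation: w = -2 (over 10 crossings) is diagram-only; (-A^3)^(2) removes it from V


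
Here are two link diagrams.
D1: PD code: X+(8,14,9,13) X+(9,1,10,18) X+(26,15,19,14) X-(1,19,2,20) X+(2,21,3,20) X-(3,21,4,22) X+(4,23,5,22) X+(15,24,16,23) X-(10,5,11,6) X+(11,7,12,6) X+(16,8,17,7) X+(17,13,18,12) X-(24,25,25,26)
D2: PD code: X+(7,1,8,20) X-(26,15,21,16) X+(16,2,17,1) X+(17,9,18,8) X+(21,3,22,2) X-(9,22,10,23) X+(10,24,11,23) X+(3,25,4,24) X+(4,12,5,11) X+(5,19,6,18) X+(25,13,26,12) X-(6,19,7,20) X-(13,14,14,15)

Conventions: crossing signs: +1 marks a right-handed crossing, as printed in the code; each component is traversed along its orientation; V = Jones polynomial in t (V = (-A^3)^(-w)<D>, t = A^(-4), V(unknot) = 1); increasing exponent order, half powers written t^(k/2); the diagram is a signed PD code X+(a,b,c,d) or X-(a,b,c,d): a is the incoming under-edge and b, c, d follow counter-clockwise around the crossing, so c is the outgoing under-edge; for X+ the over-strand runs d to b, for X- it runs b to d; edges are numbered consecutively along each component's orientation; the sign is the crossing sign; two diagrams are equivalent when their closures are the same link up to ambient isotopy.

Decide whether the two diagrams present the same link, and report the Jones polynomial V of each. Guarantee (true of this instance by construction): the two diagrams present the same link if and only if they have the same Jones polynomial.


same link: yes
V(D1) = -t^(3/2) - 2t^(7/2) + t^(9/2) - t^(11/2) + t^(13/2)  [13 crossings, <D> = -A^-11 + A^-7 - A^-3 + 2A + A^9, w = +5]
V(D2) = -t^(3/2) - 2t^(7/2) + t^(9/2) - t^(11/2) + t^(13/2)  [13 crossings, <D> = -A^-11 + A^-7 - A^-3 + 2A + A^9, w = +5]
insight: from 13 to 13 crossings by R-moves: one link, two diagrams


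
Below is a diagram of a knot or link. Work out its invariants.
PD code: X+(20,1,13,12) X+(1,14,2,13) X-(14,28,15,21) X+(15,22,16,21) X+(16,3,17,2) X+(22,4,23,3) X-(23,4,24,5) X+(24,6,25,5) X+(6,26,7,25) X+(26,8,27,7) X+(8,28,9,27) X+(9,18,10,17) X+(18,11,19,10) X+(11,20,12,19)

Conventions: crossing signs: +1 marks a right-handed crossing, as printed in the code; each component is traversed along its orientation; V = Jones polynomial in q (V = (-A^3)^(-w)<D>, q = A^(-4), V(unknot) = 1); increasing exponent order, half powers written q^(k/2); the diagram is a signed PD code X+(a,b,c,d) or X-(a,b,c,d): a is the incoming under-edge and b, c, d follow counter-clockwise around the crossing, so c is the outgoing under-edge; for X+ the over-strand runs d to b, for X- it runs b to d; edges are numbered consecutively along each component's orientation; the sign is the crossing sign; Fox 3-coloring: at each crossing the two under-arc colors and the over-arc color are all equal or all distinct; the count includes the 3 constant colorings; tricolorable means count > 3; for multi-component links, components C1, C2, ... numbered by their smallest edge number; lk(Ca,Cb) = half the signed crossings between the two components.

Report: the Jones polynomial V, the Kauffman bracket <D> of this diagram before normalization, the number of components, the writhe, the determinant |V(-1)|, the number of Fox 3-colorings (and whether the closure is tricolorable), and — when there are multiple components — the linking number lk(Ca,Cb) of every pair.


V = q^4 + 2q^6 - 2q^7 + 3q^8 - 3q^9 + 4q^10 - 3q^11 + 3q^12 - 2q^13 + q^14
<D> = A^-26 - 2A^-22 + 3A^-18 - 3A^-14 + 4A^-10 - 3A^-6 + 3A^-2 - 2A^2 + 2A^6 + A^14 (w = +10)
3 components over 14 crossings, w = +10
lk(C1,C2): +3
lk(C1,C3) = +2
linking number lk(C2,C3) = 0
9 Fox colorings among 3^14, |V(-1)| = 24: tricolorable
why: det 24 = |V(-1)|; divisible by 3, so tricolorable


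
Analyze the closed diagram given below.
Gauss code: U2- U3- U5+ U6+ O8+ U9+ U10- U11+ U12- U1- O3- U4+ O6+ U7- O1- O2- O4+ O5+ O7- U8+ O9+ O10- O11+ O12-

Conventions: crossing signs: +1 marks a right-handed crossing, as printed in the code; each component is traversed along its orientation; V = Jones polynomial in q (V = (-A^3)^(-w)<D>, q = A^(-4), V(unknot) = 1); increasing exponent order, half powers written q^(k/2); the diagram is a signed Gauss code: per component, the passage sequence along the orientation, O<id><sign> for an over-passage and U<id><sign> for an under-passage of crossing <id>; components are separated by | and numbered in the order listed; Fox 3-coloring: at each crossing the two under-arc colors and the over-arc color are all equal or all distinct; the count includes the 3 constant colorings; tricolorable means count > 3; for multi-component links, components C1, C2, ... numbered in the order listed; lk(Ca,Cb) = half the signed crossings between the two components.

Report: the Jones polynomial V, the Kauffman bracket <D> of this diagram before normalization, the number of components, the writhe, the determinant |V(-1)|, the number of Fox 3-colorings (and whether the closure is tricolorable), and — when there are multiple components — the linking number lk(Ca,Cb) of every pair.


V = 1
<D> = 1 (w = 0)
1 component over 12 crossings, w = 0
3 Fox colorings among 3^12, |V(-1)| = 1: not tricolorable
why: w = 0 (over 12 crossings) is diagram-only; (-A^3)^(0) removes it from V


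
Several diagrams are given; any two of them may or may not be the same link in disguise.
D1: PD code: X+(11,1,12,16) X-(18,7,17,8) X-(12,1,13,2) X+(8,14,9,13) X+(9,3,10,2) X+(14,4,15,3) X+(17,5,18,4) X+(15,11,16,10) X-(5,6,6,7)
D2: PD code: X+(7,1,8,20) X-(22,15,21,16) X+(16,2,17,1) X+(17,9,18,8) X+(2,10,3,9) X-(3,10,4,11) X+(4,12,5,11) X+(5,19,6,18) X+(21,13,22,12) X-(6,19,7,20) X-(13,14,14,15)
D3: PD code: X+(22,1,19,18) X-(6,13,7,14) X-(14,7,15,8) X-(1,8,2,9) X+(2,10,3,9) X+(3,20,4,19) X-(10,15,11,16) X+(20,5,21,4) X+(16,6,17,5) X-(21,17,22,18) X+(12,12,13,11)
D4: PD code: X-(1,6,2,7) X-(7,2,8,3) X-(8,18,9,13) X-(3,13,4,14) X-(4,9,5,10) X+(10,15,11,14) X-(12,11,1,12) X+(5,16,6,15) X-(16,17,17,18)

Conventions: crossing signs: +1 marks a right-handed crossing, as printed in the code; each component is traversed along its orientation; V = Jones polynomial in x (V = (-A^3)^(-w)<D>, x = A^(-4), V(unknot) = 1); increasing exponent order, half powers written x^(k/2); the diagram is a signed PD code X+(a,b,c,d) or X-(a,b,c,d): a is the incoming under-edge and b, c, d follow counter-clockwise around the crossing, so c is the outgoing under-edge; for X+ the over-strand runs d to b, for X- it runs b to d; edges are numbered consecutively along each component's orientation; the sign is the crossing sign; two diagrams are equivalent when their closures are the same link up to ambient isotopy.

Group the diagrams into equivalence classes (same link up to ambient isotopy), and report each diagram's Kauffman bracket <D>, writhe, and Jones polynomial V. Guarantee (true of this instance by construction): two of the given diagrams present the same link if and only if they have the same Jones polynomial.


grouping into links: {D1, D2} | {D3} | {D4}
V(D1) = -x^(1/2) - x^(3/2) - x^(5/2) + x^(9/2)  (w +3, c 9, <D> = -A^-9 + A^-1 + A^3 + A^7)
V(D2) = -x^(1/2) - x^(3/2) - x^(5/2) + x^(9/2)  [11 crossings, <D> = -A^-9 + A^-1 + A^3 + A^7, w = +3]
V(D3) = x^(-7/2) - x^(-5/2) + x^(-3/2) - 2x^(-1/2) - x^(3/2)  [11 crossings, <D> = A^-3 + 2A^5 - A^9 + A^13 - A^17, w = +1]
V(D4) = x^(-9/2) - x^(-5/2) - x^(-3/2) - x^(-1/2)  [9 crossings, <D> = A^-13 + A^-9 + A^-5 - A^3, w = -5]
why: comparing 4 Jones polynomials yields 3 groups


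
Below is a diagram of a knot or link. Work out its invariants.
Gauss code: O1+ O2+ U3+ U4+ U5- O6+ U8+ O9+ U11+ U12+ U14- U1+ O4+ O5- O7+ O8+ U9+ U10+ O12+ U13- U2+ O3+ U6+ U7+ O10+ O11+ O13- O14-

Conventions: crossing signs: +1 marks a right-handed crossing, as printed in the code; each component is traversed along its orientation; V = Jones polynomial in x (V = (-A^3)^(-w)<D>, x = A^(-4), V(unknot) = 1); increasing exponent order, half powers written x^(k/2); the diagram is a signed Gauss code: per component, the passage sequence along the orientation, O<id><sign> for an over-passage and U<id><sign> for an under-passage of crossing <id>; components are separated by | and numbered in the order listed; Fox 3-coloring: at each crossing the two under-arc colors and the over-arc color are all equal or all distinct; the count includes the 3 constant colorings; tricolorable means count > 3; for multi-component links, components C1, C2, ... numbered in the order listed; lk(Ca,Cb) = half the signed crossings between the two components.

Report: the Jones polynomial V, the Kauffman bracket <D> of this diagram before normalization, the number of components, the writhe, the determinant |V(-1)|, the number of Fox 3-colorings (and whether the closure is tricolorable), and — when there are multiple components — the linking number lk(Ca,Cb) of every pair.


V(x) = x^3 + x^5 - x^8
bracket: -A^-8 + A^4 + A^12, w = +8
1 component, writhe +8, over 14 crossings
det 3, colorings 9 of 3^14 — tricolorable
observation: the span of V is 5, forcing >= 5 crossings in any diagram


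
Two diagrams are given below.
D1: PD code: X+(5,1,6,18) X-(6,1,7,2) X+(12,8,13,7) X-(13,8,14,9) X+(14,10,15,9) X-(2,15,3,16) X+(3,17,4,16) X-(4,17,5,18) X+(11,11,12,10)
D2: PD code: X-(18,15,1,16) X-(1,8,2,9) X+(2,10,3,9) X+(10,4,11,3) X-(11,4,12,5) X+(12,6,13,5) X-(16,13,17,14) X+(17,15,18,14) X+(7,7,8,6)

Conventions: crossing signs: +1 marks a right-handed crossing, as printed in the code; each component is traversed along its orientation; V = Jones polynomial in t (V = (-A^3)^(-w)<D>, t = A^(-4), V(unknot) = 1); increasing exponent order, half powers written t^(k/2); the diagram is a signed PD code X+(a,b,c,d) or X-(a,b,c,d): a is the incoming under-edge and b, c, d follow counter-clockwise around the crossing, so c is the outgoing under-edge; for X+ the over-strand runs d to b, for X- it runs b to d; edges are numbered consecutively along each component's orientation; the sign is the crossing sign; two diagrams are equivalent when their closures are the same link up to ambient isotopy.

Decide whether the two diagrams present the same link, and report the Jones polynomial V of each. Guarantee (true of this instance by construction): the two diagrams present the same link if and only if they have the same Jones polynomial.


same link: yes
V(D1) = 1  [9 crossings, <D> = -A^3, w = +1]
D2 (bracket -A^3; 9 crossings at w = +1): V = 1
note: from 9 to 9 crossings by R-moves: one link, two diagrams


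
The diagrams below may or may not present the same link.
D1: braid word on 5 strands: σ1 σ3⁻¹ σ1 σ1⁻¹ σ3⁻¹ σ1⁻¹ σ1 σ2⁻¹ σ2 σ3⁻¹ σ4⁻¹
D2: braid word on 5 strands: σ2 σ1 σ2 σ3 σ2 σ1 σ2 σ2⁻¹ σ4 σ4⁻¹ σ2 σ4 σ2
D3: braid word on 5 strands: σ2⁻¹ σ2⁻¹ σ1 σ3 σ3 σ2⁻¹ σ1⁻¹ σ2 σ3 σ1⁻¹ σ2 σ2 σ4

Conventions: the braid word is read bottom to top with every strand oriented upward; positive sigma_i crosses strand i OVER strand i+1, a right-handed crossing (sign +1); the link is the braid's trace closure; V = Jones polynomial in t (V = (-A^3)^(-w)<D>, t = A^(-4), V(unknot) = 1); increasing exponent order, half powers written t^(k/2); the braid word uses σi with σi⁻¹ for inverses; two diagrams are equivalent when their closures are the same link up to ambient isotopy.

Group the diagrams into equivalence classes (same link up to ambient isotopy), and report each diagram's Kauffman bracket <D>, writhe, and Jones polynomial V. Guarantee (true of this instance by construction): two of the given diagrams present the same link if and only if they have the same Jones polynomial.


classes: {D1} | {D2} | {D3}
V(D1) = t^(-9/2) - t^(-5/2) - t^(-3/2) - t^(-1/2)  [11 crossings, <D> = A^-7 + A^-3 + A - A^9, w = -3]
V(D2) = -t^(5/2) - t^(9/2) - t^(13/2) + t^(15/2)  [13 crossings, <D> = -A^-3 + A + A^9 + A^17, w = +9]
D3 (bracket -A^-9 + A^-1 + A^3 + A^7; 13 crossings at w = +3): V = -t^(1/2) - t^(3/2) - t^(5/2) + t^(9/2)
note: 3 values of V(t) split the 3 diagrams


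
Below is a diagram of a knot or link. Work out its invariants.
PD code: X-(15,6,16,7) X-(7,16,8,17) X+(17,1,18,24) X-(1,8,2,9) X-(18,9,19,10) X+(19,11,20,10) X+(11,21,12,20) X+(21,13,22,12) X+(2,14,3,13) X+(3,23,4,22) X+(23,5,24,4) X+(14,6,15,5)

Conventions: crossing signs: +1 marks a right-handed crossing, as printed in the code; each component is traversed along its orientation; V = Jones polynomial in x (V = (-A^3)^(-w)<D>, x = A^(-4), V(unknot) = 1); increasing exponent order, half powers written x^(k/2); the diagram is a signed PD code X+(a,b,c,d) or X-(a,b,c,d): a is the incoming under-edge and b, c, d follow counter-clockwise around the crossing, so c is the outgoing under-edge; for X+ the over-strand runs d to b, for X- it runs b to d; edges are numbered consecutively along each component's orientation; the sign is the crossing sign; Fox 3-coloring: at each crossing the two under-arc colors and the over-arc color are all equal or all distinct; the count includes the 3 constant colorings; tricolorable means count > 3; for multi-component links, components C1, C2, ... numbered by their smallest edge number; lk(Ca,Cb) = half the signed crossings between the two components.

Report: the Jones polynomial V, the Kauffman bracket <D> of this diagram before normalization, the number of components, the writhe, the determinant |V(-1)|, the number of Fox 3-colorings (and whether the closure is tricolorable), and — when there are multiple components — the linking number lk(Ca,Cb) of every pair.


Jones polynomial: V(x) = x - x^2 + 2x^3 - x^4 + x^5 - x^6
<D> = -A^-12 + A^-8 - A^-4 + 2 - A^4 + A^8; writhe +4
components 1, writhe +4 (12 crossings)
3-colorings: 3 of 3^12, det 7 — not tricolorable
note: |V(-1)| = 7: so not tricolorable, since 3 does not divide 7
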